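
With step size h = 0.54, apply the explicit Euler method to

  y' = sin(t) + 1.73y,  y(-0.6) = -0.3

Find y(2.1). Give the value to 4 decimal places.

-10.2603

Euler: y_{n+1} = y_n + h·f(t_n, y_n).
t=-0.600000, y=-0.300000: f=-1.083642 → y ← -0.300000 + 0.54·(-1.083642) = -0.885167
t=-0.060000, y=-0.885167: f=-1.591303 → y ← -0.885167 + 0.54·(-1.591303) = -1.744470
t=0.480000, y=-1.744470: f=-2.556155 → y ← -1.744470 + 0.54·(-2.556155) = -3.124794
t=1.020000, y=-3.124794: f=-4.553786 → y ← -3.124794 + 0.54·(-4.553786) = -5.583838
t=1.560000, y=-5.583838: f=-8.660098 → y ← -5.583838 + 0.54·(-8.660098) = -10.260291
y(2.1) ≈ -10.2603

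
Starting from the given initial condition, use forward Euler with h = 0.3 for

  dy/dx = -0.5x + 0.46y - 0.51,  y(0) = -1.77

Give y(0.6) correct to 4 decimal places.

-2.6643

Euler: y_{n+1} = y_n + h·f(x_n, y_n).
x=0.000000, y=-1.770000: f=-1.324200 → y ← -1.770000 + 0.3·(-1.324200) = -2.167260
x=0.300000, y=-2.167260: f=-1.656940 → y ← -2.167260 + 0.3·(-1.656940) = -2.664342
y(0.6) ≈ -2.6643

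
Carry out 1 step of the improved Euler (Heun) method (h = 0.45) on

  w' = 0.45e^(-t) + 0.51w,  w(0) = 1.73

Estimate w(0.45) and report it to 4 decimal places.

Heun: k1 = f(t_n, w_n); k2 = f(t_n + h, w_n + h·k1); w_{n+1} = w_n + (h/2)·(k1 + k2).
t=0.000000, w=1.730000:
  k1 = f(0.000000, 1.730000) = 1.332300
  k2 = f(0.450000, 2.329535) = 1.474996
  w ← 1.730000 + (0.45/2)·(1.332300 + 1.474996) = 2.361641
w(0.45) ≈ 2.3616

2.3616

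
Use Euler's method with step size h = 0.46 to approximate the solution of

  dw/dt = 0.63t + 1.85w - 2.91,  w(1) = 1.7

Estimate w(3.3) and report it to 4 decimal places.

Euler: w_{n+1} = w_n + h·f(t_n, w_n).
t=1.000000, w=1.700000: f=0.865000 → w ← 1.700000 + 0.46·0.865000 = 2.097900
t=1.460000, w=2.097900: f=1.890915 → w ← 2.097900 + 0.46·1.890915 = 2.967721
t=1.920000, w=2.967721: f=3.789884 → w ← 2.967721 + 0.46·3.789884 = 4.711067
t=2.380000, w=4.711067: f=7.304875 → w ← 4.711067 + 0.46·7.304875 = 8.071310
t=2.840000, w=8.071310: f=13.811123 → w ← 8.071310 + 0.46·13.811123 = 14.424426
w(3.3) ≈ 14.4244

14.4244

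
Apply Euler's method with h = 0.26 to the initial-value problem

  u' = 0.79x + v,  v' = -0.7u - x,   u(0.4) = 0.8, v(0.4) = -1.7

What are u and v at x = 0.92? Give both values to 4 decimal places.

Euler on (u,v): u_{n+1} = u_n + h·u', v_{n+1} = v_n + h·v'.
0.400000: (0.800000, -1.700000); f=(-1.384000, -0.960000) → (0.440160, -1.949600)
0.660000: (0.440160, -1.949600); f=(-1.428200, -0.968112) → (0.068828, -2.201309)
(u(0.92), v(0.92)) ≈ (0.0688, -2.2013)

0.0688, -2.2013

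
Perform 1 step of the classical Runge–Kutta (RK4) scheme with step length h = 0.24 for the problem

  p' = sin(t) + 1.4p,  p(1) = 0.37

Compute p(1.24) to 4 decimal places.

0.7730

RK4: k1 = f(t_n, p_n); k2 = f(t_n + h/2, p_n + (h/2)·k1); k3 = f(t_n + h/2, p_n + (h/2)·k2); k4 = f(t_n + h, p_n + h·k3); p_{n+1} = p_n + (h/6)·(k1 + 2k2 + 2k3 + k4).
t=1.000000, p=0.370000:
  k1 = f(1.000000, 0.370000) = 1.359471
  k2 = f(1.120000, 0.533137) = 1.646492
  k3 = f(1.120000, 0.567579) = 1.694711
  k4 = f(1.240000, 0.776731) = 2.033207
  p ← 0.370000 + (0.24/6)·(k1 + 2k2 + 2k3 + k4) = 0.773003
p(1.24) ≈ 0.7730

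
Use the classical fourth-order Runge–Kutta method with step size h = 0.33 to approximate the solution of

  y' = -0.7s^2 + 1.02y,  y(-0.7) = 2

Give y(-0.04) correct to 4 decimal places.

3.7883

RK4: k1 = f(s_n, y_n); k2 = f(s_n + h/2, y_n + (h/2)·k1); k3 = f(s_n + h/2, y_n + (h/2)·k2); k4 = f(s_n + h, y_n + h·k3); y_{n+1} = y_n + (h/6)·(k1 + 2k2 + 2k3 + k4).
s=-0.700000, y=2.000000:
  k1 = f(-0.700000, 2.000000) = 1.697000
  k2 = f(-0.535000, 2.280005) = 2.125248
  k3 = f(-0.535000, 2.350666) = 2.197322
  k4 = f(-0.370000, 2.725116) = 2.683788
  y ← 2.000000 + (0.33/6)·(k1 + 2k2 + 2k3 + k4) = 2.716426
s=-0.370000, y=2.716426:
  k1 = f(-0.370000, 2.716426) = 2.674925
  k2 = f(-0.205000, 3.157789) = 3.191527
  k3 = f(-0.205000, 3.243028) = 3.278471
  k4 = f(-0.040000, 3.798321) = 3.873168
  y ← 2.716426 + (0.33/6)·(k1 + 2k2 + 2k3 + k4) = 3.788271
y(-0.04) ≈ 3.7883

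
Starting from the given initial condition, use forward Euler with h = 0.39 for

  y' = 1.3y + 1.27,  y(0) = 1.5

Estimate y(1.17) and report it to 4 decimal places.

7.5003

Euler: y_{n+1} = y_n + h·f(x_n, y_n).
x=0.000000, y=1.500000: f=3.220000 → y ← 1.500000 + 0.39·3.220000 = 2.755800
x=0.390000, y=2.755800: f=4.852540 → y ← 2.755800 + 0.39·4.852540 = 4.648291
x=0.780000, y=4.648291: f=7.312778 → y ← 4.648291 + 0.39·7.312778 = 7.500274
y(1.17) ≈ 7.5003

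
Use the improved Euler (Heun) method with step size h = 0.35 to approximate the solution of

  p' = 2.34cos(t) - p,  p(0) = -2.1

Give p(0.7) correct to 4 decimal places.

-0.0362

Heun: k1 = f(t_n, p_n); k2 = f(t_n + h, p_n + h·k1); p_{n+1} = p_n + (h/2)·(k1 + k2).
t=0.000000, p=-2.100000:
  k1 = f(0.000000, -2.100000) = 4.440000
  k2 = f(0.350000, -0.546000) = 2.744132
  p ← -2.100000 + (0.35/2)·(4.440000 + 2.744132) = -0.842777
t=0.350000, p=-0.842777:
  k1 = f(0.350000, -0.842777) = 3.040909
  k2 = f(0.700000, 0.221541) = 1.568189
  p ← -0.842777 + (0.35/2)·(3.040909 + 1.568189) = -0.036185
p(0.7) ≈ -0.0362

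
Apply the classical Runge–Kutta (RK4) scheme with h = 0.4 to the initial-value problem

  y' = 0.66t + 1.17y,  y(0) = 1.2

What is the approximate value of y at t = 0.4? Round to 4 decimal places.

1.9779

RK4: k1 = f(t_n, y_n); k2 = f(t_n + h/2, y_n + (h/2)·k1); k3 = f(t_n + h/2, y_n + (h/2)·k2); k4 = f(t_n + h, y_n + h·k3); y_{n+1} = y_n + (h/6)·(k1 + 2k2 + 2k3 + k4).
t=0.000000, y=1.200000:
  k1 = f(0.000000, 1.200000) = 1.404000
  k2 = f(0.200000, 1.480800) = 1.864536
  k3 = f(0.200000, 1.572907) = 1.972301
  k4 = f(0.400000, 1.988921) = 2.591037
  y ← 1.200000 + (0.4/6)·(k1 + 2k2 + 2k3 + k4) = 1.977914
y(0.4) ≈ 1.9779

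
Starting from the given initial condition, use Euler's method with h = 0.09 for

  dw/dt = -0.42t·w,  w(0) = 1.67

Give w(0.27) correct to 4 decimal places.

Euler: w_{n+1} = w_n + h·f(t_n, w_n).
t=0.000000, w=1.670000: f=0.000000 → w ← 1.670000 + 0.09·0.000000 = 1.670000
t=0.090000, w=1.670000: f=-0.063126 → w ← 1.670000 + 0.09·(-0.063126) = 1.664319
t=0.180000, w=1.664319: f=-0.125822 → w ← 1.664319 + 0.09·(-0.125822) = 1.652995
w(0.27) ≈ 1.6530

1.6530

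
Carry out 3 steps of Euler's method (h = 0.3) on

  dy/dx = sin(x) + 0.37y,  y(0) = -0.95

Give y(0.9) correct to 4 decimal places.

Euler: y_{n+1} = y_n + h·f(x_n, y_n).
x=0.000000, y=-0.950000: f=-0.351500 → y ← -0.950000 + 0.3·(-0.351500) = -1.055450
x=0.300000, y=-1.055450: f=-0.094996 → y ← -1.055450 + 0.3·(-0.094996) = -1.083949
x=0.600000, y=-1.083949: f=0.163581 → y ← -1.083949 + 0.3·0.163581 = -1.034874
y(0.9) ≈ -1.0349

-1.0349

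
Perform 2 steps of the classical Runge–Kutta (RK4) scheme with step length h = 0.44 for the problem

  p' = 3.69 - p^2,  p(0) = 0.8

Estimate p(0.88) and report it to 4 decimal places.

RK4: k1 = f(x_n, p_n); k2 = f(x_n + h/2, p_n + (h/2)·k1); k3 = f(x_n + h/2, p_n + (h/2)·k2); k4 = f(x_n + h, p_n + h·k3); p_{n+1} = p_n + (h/6)·(k1 + 2k2 + 2k3 + k4).
x=0.000000, p=0.800000:
  k1 = f(0.000000, 0.800000) = 3.050000
  k2 = f(0.220000, 1.471000) = 1.526159
  k3 = f(0.220000, 1.135755) = 2.400061
  k4 = f(0.440000, 1.856027) = 0.245165
  p ← 0.800000 + (0.44/6)·(k1 + 2k2 + 2k3 + k4) = 1.617491
x=0.440000, p=1.617491:
  k1 = f(0.440000, 1.617491) = 1.073723
  k2 = f(0.660000, 1.853710) = 0.253759
  k3 = f(0.660000, 1.673318) = 0.890007
  k4 = f(0.880000, 2.009094) = -0.346459
  p ← 1.617491 + (0.44/6)·(k1 + 2k2 + 2k3 + k4) = 1.838576
p(0.88) ≈ 1.8386

1.8386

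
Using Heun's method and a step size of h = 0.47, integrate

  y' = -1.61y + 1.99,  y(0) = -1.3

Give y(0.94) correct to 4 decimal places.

0.5247

Heun: k1 = f(x_n, y_n); k2 = f(x_n + h, y_n + h·k1); y_{n+1} = y_n + (h/2)·(k1 + k2).
x=0.000000, y=-1.300000:
  k1 = f(0.000000, -1.300000) = 4.083000
  k2 = f(0.470000, 0.619010) = 0.993394
  y ← -1.300000 + (0.47/2)·(4.083000 + 0.993394) = -0.107047
x=0.470000, y=-0.107047:
  k1 = f(0.470000, -0.107047) = 2.162346
  k2 = f(0.940000, 0.909255) = 0.526099
  y ← -0.107047 + (0.47/2)·(2.162346 + 0.526099) = 0.524737
y(0.94) ≈ 0.5247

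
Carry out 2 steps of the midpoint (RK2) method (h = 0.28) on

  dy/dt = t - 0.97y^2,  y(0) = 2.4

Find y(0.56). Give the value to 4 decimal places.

1.3422

Midpoint: k1 = f(t_n, y_n); k2 = f(t_n + h/2, y_n + (h/2)·k1); y_{n+1} = y_n + h·k2.
t=0.000000, y=2.400000:
  k1 = f(0.000000, 2.400000) = -5.587200
  k2 = f(0.140000, 1.617792) = -2.398733
  y ← 2.400000 + 0.28·(-2.398733) = 1.728355
t=0.280000, y=1.728355:
  k1 = f(0.280000, 1.728355) = -2.617593
  k2 = f(0.420000, 1.361892) = -1.379106
  y ← 1.728355 + 0.28·(-1.379106) = 1.342205
y(0.56) ≈ 1.3422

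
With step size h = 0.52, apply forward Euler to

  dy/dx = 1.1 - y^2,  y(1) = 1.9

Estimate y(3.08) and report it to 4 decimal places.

Euler: y_{n+1} = y_n + h·f(x_n, y_n).
x=1.000000, y=1.900000: f=-2.510000 → y ← 1.900000 + 0.52·(-2.510000) = 0.594800
x=1.520000, y=0.594800: f=0.746213 → y ← 0.594800 + 0.52·0.746213 = 0.982831
x=2.040000, y=0.982831: f=0.134044 → y ← 0.982831 + 0.52·0.134044 = 1.052533
x=2.560000, y=1.052533: f=-0.007827 → y ← 1.052533 + 0.52·(-0.007827) = 1.048464
y(3.08) ≈ 1.0485

1.0485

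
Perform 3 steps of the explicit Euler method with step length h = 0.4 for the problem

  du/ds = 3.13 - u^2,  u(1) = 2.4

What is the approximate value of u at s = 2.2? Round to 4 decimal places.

1.7217

Euler: u_{n+1} = u_n + h·f(s_n, u_n).
s=1.000000, u=2.400000: f=-2.630000 → u ← 2.400000 + 0.4·(-2.630000) = 1.348000
s=1.400000, u=1.348000: f=1.312896 → u ← 1.348000 + 0.4·1.312896 = 1.873158
s=1.800000, u=1.873158: f=-0.378722 → u ← 1.873158 + 0.4·(-0.378722) = 1.721669
u(2.2) ≈ 1.7217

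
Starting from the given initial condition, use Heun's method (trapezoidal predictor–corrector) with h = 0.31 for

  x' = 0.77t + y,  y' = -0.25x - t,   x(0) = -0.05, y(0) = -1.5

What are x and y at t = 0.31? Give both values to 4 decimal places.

-0.4774, -1.5262

Heun on (x,y): k1 = f(t_n, state_n); k2 = f(t_n + h, state_n + h·k1); state_{n+1} = state_n + (h/2)·(k1 + k2).
0.000000: (-0.050000, -1.500000)
  k1 = (-1.500000, 0.012500)
  predictor → (-0.515000, -1.496125)
  k2 = (-1.257425, -0.181250)
  → (-0.477401, -1.526156)
(x(0.31), y(0.31)) ≈ (-0.4774, -1.5262)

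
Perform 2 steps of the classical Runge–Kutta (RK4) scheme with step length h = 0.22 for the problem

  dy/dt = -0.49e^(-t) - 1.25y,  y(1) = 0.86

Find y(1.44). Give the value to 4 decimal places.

0.4478

RK4: k1 = f(t_n, y_n); k2 = f(t_n + h/2, y_n + (h/2)·k1); k3 = f(t_n + h/2, y_n + (h/2)·k2); k4 = f(t_n + h, y_n + h·k3); y_{n+1} = y_n + (h/6)·(k1 + 2k2 + 2k3 + k4).
t=1.000000, y=0.860000:
  k1 = f(1.000000, 0.860000) = -1.255261
  k2 = f(1.110000, 0.721921) = -1.063886
  k3 = f(1.110000, 0.742973) = -1.090200
  k4 = f(1.220000, 0.620156) = -0.919858
  y ← 0.860000 + (0.22/6)·(k1 + 2k2 + 2k3 + k4) = 0.622279
t=1.220000, y=0.622279:
  k1 = f(1.220000, 0.622279) = -0.922512
  k2 = f(1.330000, 0.520803) = -0.780598
  k3 = f(1.330000, 0.536414) = -0.800111
  k4 = f(1.440000, 0.446255) = -0.673913
  y ← 0.622279 + (0.22/6)·(k1 + 2k2 + 2k3 + k4) = 0.447825
y(1.44) ≈ 0.4478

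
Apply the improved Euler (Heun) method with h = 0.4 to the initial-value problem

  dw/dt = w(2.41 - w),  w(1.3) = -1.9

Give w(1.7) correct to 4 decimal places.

-11.3898

Heun: k1 = f(t_n, w_n); k2 = f(t_n + h, w_n + h·k1); w_{n+1} = w_n + (h/2)·(k1 + k2).
t=1.300000, w=-1.900000:
  k1 = f(1.300000, -1.900000) = -8.189000
  k2 = f(1.700000, -5.175600) = -39.260031
  w ← -1.900000 + (0.4/2)·(-8.189000 + (-39.260031)) = -11.389806
w(1.7) ≈ -11.3898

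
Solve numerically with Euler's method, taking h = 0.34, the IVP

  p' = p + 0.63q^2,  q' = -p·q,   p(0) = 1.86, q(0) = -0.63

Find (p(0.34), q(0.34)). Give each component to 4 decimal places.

Euler on (p,q): p_{n+1} = p_n + h·p', q_{n+1} = q_n + h·q'.
0.000000: (1.860000, -0.630000); f=(2.110047, 1.171800) → (2.577416, -0.231588)
(p(0.34), q(0.34)) ≈ (2.5774, -0.2316)

2.5774, -0.2316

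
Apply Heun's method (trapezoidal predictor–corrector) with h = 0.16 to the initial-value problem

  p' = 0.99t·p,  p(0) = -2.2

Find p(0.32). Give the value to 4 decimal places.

Heun: k1 = f(t_n, p_n); k2 = f(t_n + h, p_n + h·k1); p_{n+1} = p_n + (h/2)·(k1 + k2).
t=0.000000, p=-2.200000:
  k1 = f(0.000000, -2.200000) = 0.000000
  k2 = f(0.160000, -2.200000) = -0.348480
  p ← -2.200000 + (0.16/2)·(0.000000 + (-0.348480)) = -2.227878
t=0.160000, p=-2.227878:
  k1 = f(0.160000, -2.227878) = -0.352896
  k2 = f(0.320000, -2.284342) = -0.723679
  p ← -2.227878 + (0.16/2)·(-0.352896 + (-0.723679)) = -2.314004
p(0.32) ≈ -2.3140

-2.3140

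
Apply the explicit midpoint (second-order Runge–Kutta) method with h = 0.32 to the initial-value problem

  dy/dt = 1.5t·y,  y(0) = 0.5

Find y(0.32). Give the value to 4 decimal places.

Midpoint: k1 = f(t_n, y_n); k2 = f(t_n + h/2, y_n + (h/2)·k1); y_{n+1} = y_n + h·k2.
t=0.000000, y=0.500000:
  k1 = f(0.000000, 0.500000) = 0.000000
  k2 = f(0.160000, 0.500000) = 0.120000
  y ← 0.500000 + 0.32·0.120000 = 0.538400
y(0.32) ≈ 0.5384

0.5384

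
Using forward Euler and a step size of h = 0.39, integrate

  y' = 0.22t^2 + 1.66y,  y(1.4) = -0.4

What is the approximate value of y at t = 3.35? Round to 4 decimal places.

Euler: y_{n+1} = y_n + h·f(t_n, y_n).
t=1.400000, y=-0.400000: f=-0.232800 → y ← -0.400000 + 0.39·(-0.232800) = -0.490792
t=1.790000, y=-0.490792: f=-0.109813 → y ← -0.490792 + 0.39·(-0.109813) = -0.533619
t=2.180000, y=-0.533619: f=0.159721 → y ← -0.533619 + 0.39·0.159721 = -0.471328
t=2.570000, y=-0.471328: f=0.670674 → y ← -0.471328 + 0.39·0.670674 = -0.209765
t=2.960000, y=-0.209765: f=1.579342 → y ← -0.209765 + 0.39·1.579342 = 0.406178
y(3.35) ≈ 0.4062

0.4062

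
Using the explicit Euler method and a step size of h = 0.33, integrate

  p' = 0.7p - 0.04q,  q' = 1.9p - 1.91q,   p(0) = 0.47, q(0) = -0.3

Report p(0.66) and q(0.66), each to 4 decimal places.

Euler on (p,q): p_{n+1} = p_n + h·p', q_{n+1} = q_n + h·q'.
0.000000: (0.470000, -0.300000); f=(0.341000, 1.466000) → (0.582530, 0.183780)
0.330000: (0.582530, 0.183780); f=(0.400420, 0.755787) → (0.714669, 0.433190)
(p(0.66), q(0.66)) ≈ (0.7147, 0.4332)

0.7147, 0.4332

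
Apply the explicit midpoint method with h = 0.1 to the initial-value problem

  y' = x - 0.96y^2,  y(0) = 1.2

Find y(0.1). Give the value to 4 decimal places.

1.0822

Midpoint: k1 = f(x_n, y_n); k2 = f(x_n + h/2, y_n + (h/2)·k1); y_{n+1} = y_n + h·k2.
x=0.000000, y=1.200000:
  k1 = f(0.000000, 1.200000) = -1.382400
  k2 = f(0.050000, 1.130880) = -1.177734
  y ← 1.200000 + 0.1·(-1.177734) = 1.082227
y(0.1) ≈ 1.0822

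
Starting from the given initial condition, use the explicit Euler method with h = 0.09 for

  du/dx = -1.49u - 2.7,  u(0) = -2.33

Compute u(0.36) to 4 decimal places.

-2.1032

Euler: u_{n+1} = u_n + h·f(x_n, u_n).
x=0.000000, u=-2.330000: f=0.771700 → u ← -2.330000 + 0.09·0.771700 = -2.260547
x=0.090000, u=-2.260547: f=0.668215 → u ← -2.260547 + 0.09·0.668215 = -2.200408
x=0.180000, u=-2.200408: f=0.578607 → u ← -2.200408 + 0.09·0.578607 = -2.148333
x=0.270000, u=-2.148333: f=0.501016 → u ← -2.148333 + 0.09·0.501016 = -2.103242
u(0.36) ≈ -2.1032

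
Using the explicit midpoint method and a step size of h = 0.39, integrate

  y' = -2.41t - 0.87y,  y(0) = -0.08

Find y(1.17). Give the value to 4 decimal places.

-1.2665

Midpoint: k1 = f(t_n, y_n); k2 = f(t_n + h/2, y_n + (h/2)·k1); y_{n+1} = y_n + h·k2.
t=0.000000, y=-0.080000:
  k1 = f(0.000000, -0.080000) = 0.069600
  k2 = f(0.195000, -0.066428) = -0.412158
  y ← -0.080000 + 0.39·(-0.412158) = -0.240741
t=0.390000, y=-0.240741:
  k1 = f(0.390000, -0.240741) = -0.730455
  k2 = f(0.585000, -0.383180) = -1.076483
  y ← -0.240741 + 0.39·(-1.076483) = -0.660570
t=0.780000, y=-0.660570:
  k1 = f(0.780000, -0.660570) = -1.305104
  k2 = f(0.975000, -0.915065) = -1.553643
  y ← -0.660570 + 0.39·(-1.553643) = -1.266491
y(1.17) ≈ -1.2665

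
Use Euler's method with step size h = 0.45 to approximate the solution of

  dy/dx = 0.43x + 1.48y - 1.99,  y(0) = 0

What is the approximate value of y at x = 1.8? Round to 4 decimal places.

-8.2207

Euler: y_{n+1} = y_n + h·f(x_n, y_n).
x=0.000000, y=0.000000: f=-1.990000 → y ← 0.000000 + 0.45·(-1.990000) = -0.895500
x=0.450000, y=-0.895500: f=-3.121840 → y ← -0.895500 + 0.45·(-3.121840) = -2.300328
x=0.900000, y=-2.300328: f=-5.007485 → y ← -2.300328 + 0.45·(-5.007485) = -4.553696
x=1.350000, y=-4.553696: f=-8.148971 → y ← -4.553696 + 0.45·(-8.148971) = -8.220733
y(1.8) ≈ -8.2207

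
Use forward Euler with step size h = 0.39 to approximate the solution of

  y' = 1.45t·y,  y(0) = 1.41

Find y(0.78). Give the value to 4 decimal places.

Euler: y_{n+1} = y_n + h·f(t_n, y_n).
t=0.000000, y=1.410000: f=0.000000 → y ← 1.410000 + 0.39·0.000000 = 1.410000
t=0.390000, y=1.410000: f=0.797355 → y ← 1.410000 + 0.39·0.797355 = 1.720968
y(0.78) ≈ 1.7210

1.7210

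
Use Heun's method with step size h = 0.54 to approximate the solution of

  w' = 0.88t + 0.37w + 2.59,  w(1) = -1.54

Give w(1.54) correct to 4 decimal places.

Heun: k1 = f(t_n, w_n); k2 = f(t_n + h, w_n + h·k1); w_{n+1} = w_n + (h/2)·(k1 + k2).
t=1.000000, w=-1.540000:
  k1 = f(1.000000, -1.540000) = 2.900200
  k2 = f(1.540000, 0.026108) = 3.954860
  w ← -1.540000 + (0.54/2)·(2.900200 + 3.954860) = 0.310866
w(1.54) ≈ 0.3109

0.3109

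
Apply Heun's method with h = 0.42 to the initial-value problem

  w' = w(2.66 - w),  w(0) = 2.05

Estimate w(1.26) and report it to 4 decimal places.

Heun: k1 = f(x_n, w_n); k2 = f(x_n + h, w_n + h·k1); w_{n+1} = w_n + (h/2)·(k1 + k2).
x=0.000000, w=2.050000:
  k1 = f(0.000000, 2.050000) = 1.250500
  k2 = f(0.420000, 2.575210) = 0.218352
  w ← 2.050000 + (0.42/2)·(1.250500 + 0.218352) = 2.358459
x=0.420000, w=2.358459:
  k1 = f(0.420000, 2.358459) = 0.711172
  k2 = f(0.840000, 2.657151) = 0.007570
  w ← 2.358459 + (0.42/2)·(0.711172 + 0.007570) = 2.509395
x=0.840000, w=2.509395:
  k1 = f(0.840000, 2.509395) = 0.377928
  k2 = f(1.260000, 2.668125) = -0.021677
  w ← 2.509395 + (0.42/2)·(0.377928 + (-0.021677)) = 2.584207
w(1.26) ≈ 2.5842

2.5842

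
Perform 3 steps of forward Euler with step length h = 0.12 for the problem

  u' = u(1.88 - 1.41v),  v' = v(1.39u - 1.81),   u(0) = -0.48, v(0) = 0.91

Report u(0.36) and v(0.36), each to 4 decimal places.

-0.6611, 0.3062

Euler on (u,v): u_{n+1} = u_n + h·u', v_{n+1} = v_n + h·v'.
0.000000: (-0.480000, 0.910000); f=(-0.286512, -2.254252) → (-0.514381, 0.639490)
0.120000: (-0.514381, 0.639490); f=(-0.503229, -1.614705) → (-0.574769, 0.445725)
0.240000: (-0.574769, 0.445725); f=(-0.719339, -1.162865) → (-0.661090, 0.306181)
(u(0.36), v(0.36)) ≈ (-0.6611, 0.3062)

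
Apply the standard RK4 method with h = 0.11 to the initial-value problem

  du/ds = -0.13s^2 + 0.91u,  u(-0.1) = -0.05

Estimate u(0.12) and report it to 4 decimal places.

-0.0612

RK4: k1 = f(s_n, u_n); k2 = f(s_n + h/2, u_n + (h/2)·k1); k3 = f(s_n + h/2, u_n + (h/2)·k2); k4 = f(s_n + h, u_n + h·k3); u_{n+1} = u_n + (h/6)·(k1 + 2k2 + 2k3 + k4).
s=-0.100000, u=-0.050000:
  k1 = f(-0.100000, -0.050000) = -0.046800
  k2 = f(-0.045000, -0.052574) = -0.048106
  k3 = f(-0.045000, -0.052646) = -0.048171
  k4 = f(0.010000, -0.055299) = -0.050335
  u ← -0.050000 + (0.11/6)·(k1 + 2k2 + 2k3 + k4) = -0.055311
s=0.010000, u=-0.055311:
  k1 = f(0.010000, -0.055311) = -0.050346
  k2 = f(0.065000, -0.058080) = -0.053402
  k3 = f(0.065000, -0.058248) = -0.053555
  k4 = f(0.120000, -0.061202) = -0.057566
  u ← -0.055311 + (0.11/6)·(k1 + 2k2 + 2k3 + k4) = -0.061211
u(0.12) ≈ -0.0612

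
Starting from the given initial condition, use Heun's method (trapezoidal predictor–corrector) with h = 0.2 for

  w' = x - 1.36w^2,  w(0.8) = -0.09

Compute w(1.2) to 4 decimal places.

Heun: k1 = f(x_n, w_n); k2 = f(x_n + h, w_n + h·k1); w_{n+1} = w_n + (h/2)·(k1 + k2).
x=0.800000, w=-0.090000:
  k1 = f(0.800000, -0.090000) = 0.788984
  k2 = f(1.000000, 0.067797) = 0.993749
  w ← -0.090000 + (0.2/2)·(0.788984 + 0.993749) = 0.088273
x=1.000000, w=0.088273:
  k1 = f(1.000000, 0.088273) = 0.989403
  k2 = f(1.200000, 0.286154) = 1.088638
  w ← 0.088273 + (0.2/2)·(0.989403 + 1.088638) = 0.296077
w(1.2) ≈ 0.2961

0.2961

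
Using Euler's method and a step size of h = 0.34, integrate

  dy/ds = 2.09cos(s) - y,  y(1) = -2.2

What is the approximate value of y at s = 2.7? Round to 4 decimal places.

Euler: y_{n+1} = y_n + h·f(s_n, y_n).
s=1.000000, y=-2.200000: f=3.329232 → y ← -2.200000 + 0.34·3.329232 = -1.068061
s=1.340000, y=-1.068061: f=1.546155 → y ← -1.068061 + 0.34·1.546155 = -0.542369
s=1.680000, y=-0.542369: f=0.314586 → y ← -0.542369 + 0.34·0.314586 = -0.435409
s=2.020000, y=-0.435409: f=-0.472170 → y ← -0.435409 + 0.34·(-0.472170) = -0.595947
s=2.360000, y=-0.595947: f=-0.887519 → y ← -0.595947 + 0.34·(-0.887519) = -0.897704
y(2.7) ≈ -0.8977

-0.8977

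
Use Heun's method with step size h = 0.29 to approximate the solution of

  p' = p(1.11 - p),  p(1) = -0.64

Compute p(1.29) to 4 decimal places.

-1.0927

Heun: k1 = f(s_n, p_n); k2 = f(s_n + h, p_n + h·k1); p_{n+1} = p_n + (h/2)·(k1 + k2).
s=1.000000, p=-0.640000:
  k1 = f(1.000000, -0.640000) = -1.120000
  k2 = f(1.290000, -0.964800) = -2.001767
  p ← -0.640000 + (0.29/2)·(-1.120000 + (-2.001767)) = -1.092656
p(1.29) ≈ -1.0927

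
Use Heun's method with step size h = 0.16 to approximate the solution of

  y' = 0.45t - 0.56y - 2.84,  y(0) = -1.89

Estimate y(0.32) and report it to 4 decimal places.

-2.3892

Heun: k1 = f(t_n, y_n); k2 = f(t_n + h, y_n + h·k1); y_{n+1} = y_n + (h/2)·(k1 + k2).
t=0.000000, y=-1.890000:
  k1 = f(0.000000, -1.890000) = -1.781600
  k2 = f(0.160000, -2.175056) = -1.549969
  y ← -1.890000 + (0.16/2)·(-1.781600 + (-1.549969)) = -2.156525
t=0.160000, y=-2.156525:
  k1 = f(0.160000, -2.156525) = -1.560346
  k2 = f(0.320000, -2.406181) = -1.348539
  y ← -2.156525 + (0.16/2)·(-1.560346 + (-1.348539)) = -2.389236
y(0.32) ≈ -2.3892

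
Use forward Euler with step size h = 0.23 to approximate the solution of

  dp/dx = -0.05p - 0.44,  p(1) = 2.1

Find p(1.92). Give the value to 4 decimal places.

1.6072

Euler: p_{n+1} = p_n + h·f(x_n, p_n).
x=1.000000, p=2.100000: f=-0.545000 → p ← 2.100000 + 0.23·(-0.545000) = 1.974650
x=1.230000, p=1.974650: f=-0.538733 → p ← 1.974650 + 0.23·(-0.538733) = 1.850742
x=1.460000, p=1.850742: f=-0.532537 → p ← 1.850742 + 0.23·(-0.532537) = 1.728258
x=1.690000, p=1.728258: f=-0.526413 → p ← 1.728258 + 0.23·(-0.526413) = 1.607183
p(1.92) ≈ 1.6072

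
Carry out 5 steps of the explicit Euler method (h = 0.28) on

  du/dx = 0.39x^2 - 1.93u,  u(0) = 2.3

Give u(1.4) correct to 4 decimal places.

0.2276

Euler: u_{n+1} = u_n + h·f(x_n, u_n).
x=0.000000, u=2.300000: f=-4.439000 → u ← 2.300000 + 0.28·(-4.439000) = 1.057080
x=0.280000, u=1.057080: f=-2.009588 → u ← 1.057080 + 0.28·(-2.009588) = 0.494395
x=0.560000, u=0.494395: f=-0.831879 → u ← 0.494395 + 0.28·(-0.831879) = 0.261469
x=0.840000, u=0.261469: f=-0.229452 → u ← 0.261469 + 0.28·(-0.229452) = 0.197223
x=1.120000, u=0.197223: f=0.108576 → u ← 0.197223 + 0.28·0.108576 = 0.227624
u(1.4) ≈ 0.2276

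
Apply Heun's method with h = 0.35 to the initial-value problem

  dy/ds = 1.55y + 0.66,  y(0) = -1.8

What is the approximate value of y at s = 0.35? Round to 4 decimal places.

Heun: k1 = f(s_n, y_n); k2 = f(s_n + h, y_n + h·k1); y_{n+1} = y_n + (h/2)·(k1 + k2).
s=0.000000, y=-1.800000:
  k1 = f(0.000000, -1.800000) = -2.130000
  k2 = f(0.350000, -2.545500) = -3.285525
  y ← -1.800000 + (0.35/2)·(-2.130000 + (-3.285525)) = -2.747717
y(0.35) ≈ -2.7477

-2.7477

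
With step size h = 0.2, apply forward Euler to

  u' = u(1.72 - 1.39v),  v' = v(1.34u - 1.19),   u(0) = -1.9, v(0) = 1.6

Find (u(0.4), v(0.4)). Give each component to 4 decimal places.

Euler on (u,v): u_{n+1} = u_n + h·u', v_{n+1} = v_n + h·v'.
0.000000: (-1.900000, 1.600000); f=(0.957600, -5.977600) → (-1.708480, 0.404480)
0.200000: (-1.708480, 0.404480); f=(-1.978032, -1.407333) → (-2.104086, 0.123013)
(u(0.4), v(0.4)) ≈ (-2.1041, 0.1230)

-2.1041, 0.1230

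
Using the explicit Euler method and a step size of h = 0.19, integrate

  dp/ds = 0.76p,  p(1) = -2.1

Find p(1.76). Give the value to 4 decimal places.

Euler: p_{n+1} = p_n + h·f(s_n, p_n).
s=1.000000, p=-2.100000: f=-1.596000 → p ← -2.100000 + 0.19·(-1.596000) = -2.403240
s=1.190000, p=-2.403240: f=-1.826462 → p ← -2.403240 + 0.19·(-1.826462) = -2.750268
s=1.380000, p=-2.750268: f=-2.090204 → p ← -2.750268 + 0.19·(-2.090204) = -3.147407
s=1.570000, p=-3.147407: f=-2.392029 → p ← -3.147407 + 0.19·(-2.392029) = -3.601892
p(1.76) ≈ -3.6019

-3.6019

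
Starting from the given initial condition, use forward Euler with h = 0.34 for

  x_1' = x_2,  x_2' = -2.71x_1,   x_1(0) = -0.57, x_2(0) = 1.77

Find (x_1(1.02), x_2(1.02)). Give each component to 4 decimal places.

Euler on (x_1,x_2): x_1_{n+1} = x_1_n + h·x_1', x_2_{n+1} = x_2_n + h·x_2'.
0.000000: (-0.570000, 1.770000); f=(1.770000, 1.544700) → (0.031800, 2.295198)
0.340000: (0.031800, 2.295198); f=(2.295198, -0.086178) → (0.812167, 2.265897)
0.680000: (0.812167, 2.265897); f=(2.265897, -2.200973) → (1.582572, 1.517567)
(x_1(1.02), x_2(1.02)) ≈ (1.5826, 1.5176)

1.5826, 1.5176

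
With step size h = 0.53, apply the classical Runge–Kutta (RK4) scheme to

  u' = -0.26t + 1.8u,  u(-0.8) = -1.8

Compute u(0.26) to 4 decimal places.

RK4: k1 = f(t_n, u_n); k2 = f(t_n + h/2, u_n + (h/2)·k1); k3 = f(t_n + h/2, u_n + (h/2)·k2); k4 = f(t_n + h, u_n + h·k3); u_{n+1} = u_n + (h/6)·(k1 + 2k2 + 2k3 + k4).
t=-0.800000, u=-1.800000:
  k1 = f(-0.800000, -1.800000) = -3.032000
  k2 = f(-0.535000, -2.603480) = -4.547164
  k3 = f(-0.535000, -3.004998) = -5.269897
  k4 = f(-0.270000, -4.593046) = -8.197282
  u ← -1.800000 + (0.53/6)·(k1 + 2k2 + 2k3 + k4) = -4.526267
t=-0.270000, u=-4.526267:
  k1 = f(-0.270000, -4.526267) = -8.077081
  k2 = f(-0.005000, -6.666694) = -11.998749
  k3 = f(-0.005000, -7.705936) = -13.869385
  k4 = f(0.260000, -11.877041) = -21.446274
  u ← -4.526267 + (0.53/6)·(k1 + 2k2 + 2k3 + k4) = -11.704201
u(0.26) ≈ -11.7042

-11.7042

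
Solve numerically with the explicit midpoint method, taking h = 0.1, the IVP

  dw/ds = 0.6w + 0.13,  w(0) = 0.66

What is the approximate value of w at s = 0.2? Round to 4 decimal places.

0.7717

Midpoint: k1 = f(s_n, w_n); k2 = f(s_n + h/2, w_n + (h/2)·k1); w_{n+1} = w_n + h·k2.
s=0.000000, w=0.660000:
  k1 = f(0.000000, 0.660000) = 0.526000
  k2 = f(0.050000, 0.686300) = 0.541780
  w ← 0.660000 + 0.1·0.541780 = 0.714178
s=0.100000, w=0.714178:
  k1 = f(0.100000, 0.714178) = 0.558507
  k2 = f(0.150000, 0.742103) = 0.575262
  w ← 0.714178 + 0.1·0.575262 = 0.771704
w(0.2) ≈ 0.7717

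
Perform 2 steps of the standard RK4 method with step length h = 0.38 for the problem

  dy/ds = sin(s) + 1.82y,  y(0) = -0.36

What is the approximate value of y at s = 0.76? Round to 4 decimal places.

RK4: k1 = f(s_n, y_n); k2 = f(s_n + h/2, y_n + (h/2)·k1); k3 = f(s_n + h/2, y_n + (h/2)·k2); k4 = f(s_n + h, y_n + h·k3); y_{n+1} = y_n + (h/6)·(k1 + 2k2 + 2k3 + k4).
s=0.000000, y=-0.360000:
  k1 = f(0.000000, -0.360000) = -0.655200
  k2 = f(0.190000, -0.484488) = -0.692909
  k3 = f(0.190000, -0.491653) = -0.705949
  k4 = f(0.380000, -0.628261) = -0.772514
  y ← -0.360000 + (0.38/6)·(k1 + 2k2 + 2k3 + k4) = -0.627611
s=0.380000, y=-0.627611:
  k1 = f(0.380000, -0.627611) = -0.771331
  k2 = f(0.570000, -0.774163) = -0.869345
  k3 = f(0.570000, -0.792786) = -0.903239
  k4 = f(0.760000, -0.970841) = -1.078010
  y ← -0.627611 + (0.38/6)·(k1 + 2k2 + 2k3 + k4) = -0.969263
y(0.76) ≈ -0.9693

-0.9693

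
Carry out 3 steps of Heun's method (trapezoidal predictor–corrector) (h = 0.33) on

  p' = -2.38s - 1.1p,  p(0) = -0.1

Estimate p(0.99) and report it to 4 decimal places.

Heun: k1 = f(s_n, p_n); k2 = f(s_n + h, p_n + h·k1); p_{n+1} = p_n + (h/2)·(k1 + k2).
s=0.000000, p=-0.100000:
  k1 = f(0.000000, -0.100000) = 0.110000
  k2 = f(0.330000, -0.063700) = -0.715330
  p ← -0.100000 + (0.33/2)·(0.110000 + (-0.715330)) = -0.199879
s=0.330000, p=-0.199879:
  k1 = f(0.330000, -0.199879) = -0.565533
  k2 = f(0.660000, -0.386505) = -1.145644
  p ← -0.199879 + (0.33/2)·(-0.565533 + (-1.145644)) = -0.482224
s=0.660000, p=-0.482224:
  k1 = f(0.660000, -0.482224) = -1.040354
  k2 = f(0.990000, -0.825540) = -1.448105
  p ← -0.482224 + (0.33/2)·(-1.040354 + (-1.448105)) = -0.892819
p(0.99) ≈ -0.8928

-0.8928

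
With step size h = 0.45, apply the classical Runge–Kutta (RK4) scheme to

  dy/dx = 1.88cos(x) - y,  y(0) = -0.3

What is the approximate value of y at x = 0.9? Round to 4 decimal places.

RK4: k1 = f(x_n, y_n); k2 = f(x_n + h/2, y_n + (h/2)·k1); k3 = f(x_n + h/2, y_n + (h/2)·k2); k4 = f(x_n + h, y_n + h·k3); y_{n+1} = y_n + (h/6)·(k1 + 2k2 + 2k3 + k4).
x=0.000000, y=-0.300000:
  k1 = f(0.000000, -0.300000) = 2.180000
  k2 = f(0.225000, 0.190500) = 1.642113
  k3 = f(0.225000, 0.069475) = 1.763138
  k4 = f(0.450000, 0.493412) = 1.199429
  y ← -0.300000 + (0.45/6)·(k1 + 2k2 + 2k3 + k4) = 0.464245
x=0.450000, y=0.464245:
  k1 = f(0.450000, 0.464245) = 1.228596
  k2 = f(0.675000, 0.740679) = 0.727050
  k3 = f(0.675000, 0.627831) = 0.839898
  k4 = f(0.900000, 0.842199) = 0.326428
  y ← 0.464245 + (0.45/6)·(k1 + 2k2 + 2k3 + k4) = 0.815914
y(0.9) ≈ 0.8159

0.8159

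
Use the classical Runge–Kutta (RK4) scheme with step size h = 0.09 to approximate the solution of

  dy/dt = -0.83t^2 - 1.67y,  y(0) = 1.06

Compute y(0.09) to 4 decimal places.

RK4: k1 = f(t_n, y_n); k2 = f(t_n + h/2, y_n + (h/2)·k1); k3 = f(t_n + h/2, y_n + (h/2)·k2); k4 = f(t_n + h, y_n + h·k3); y_{n+1} = y_n + (h/6)·(k1 + 2k2 + 2k3 + k4).
t=0.000000, y=1.060000:
  k1 = f(0.000000, 1.060000) = -1.770200
  k2 = f(0.045000, 0.980341) = -1.638850
  k3 = f(0.045000, 0.986252) = -1.648721
  k4 = f(0.090000, 0.911615) = -1.529120
  y ← 1.060000 + (0.09/6)·(k1 + 2k2 + 2k3 + k4) = 0.911883
y(0.09) ≈ 0.9119

0.9119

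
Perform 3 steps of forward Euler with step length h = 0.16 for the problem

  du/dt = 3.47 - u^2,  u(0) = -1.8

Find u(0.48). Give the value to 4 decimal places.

-1.6156

Euler: u_{n+1} = u_n + h·f(t_n, u_n).
t=0.000000, u=-1.800000: f=0.230000 → u ← -1.800000 + 0.16·0.230000 = -1.763200
t=0.160000, u=-1.763200: f=0.361126 → u ← -1.763200 + 0.16·0.361126 = -1.705420
t=0.320000, u=-1.705420: f=0.561543 → u ← -1.705420 + 0.16·0.561543 = -1.615573
u(0.48) ≈ -1.6156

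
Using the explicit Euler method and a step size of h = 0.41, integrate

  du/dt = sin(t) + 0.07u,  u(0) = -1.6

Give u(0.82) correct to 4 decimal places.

-1.5297

Euler: u_{n+1} = u_n + h·f(t_n, u_n).
t=0.000000, u=-1.600000: f=-0.112000 → u ← -1.600000 + 0.41·(-0.112000) = -1.645920
t=0.410000, u=-1.645920: f=0.283395 → u ← -1.645920 + 0.41·0.283395 = -1.529728
u(0.82) ≈ -1.5297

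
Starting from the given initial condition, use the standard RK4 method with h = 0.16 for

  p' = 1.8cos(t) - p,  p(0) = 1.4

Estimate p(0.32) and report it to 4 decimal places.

1.5005

RK4: k1 = f(t_n, p_n); k2 = f(t_n + h/2, p_n + (h/2)·k1); k3 = f(t_n + h/2, p_n + (h/2)·k2); k4 = f(t_n + h, p_n + h·k3); p_{n+1} = p_n + (h/6)·(k1 + 2k2 + 2k3 + k4).
t=0.000000, p=1.400000:
  k1 = f(0.000000, 1.400000) = 0.400000
  k2 = f(0.080000, 1.432000) = 0.362243
  k3 = f(0.080000, 1.428979) = 0.365264
  k4 = f(0.160000, 1.458442) = 0.318567
  p ← 1.400000 + (0.16/6)·(k1 + 2k2 + 2k3 + k4) = 1.457962
t=0.160000, p=1.457962:
  k1 = f(0.160000, 1.457962) = 0.319047
  k2 = f(0.240000, 1.483486) = 0.264922
  k3 = f(0.240000, 1.479156) = 0.269252
  k4 = f(0.320000, 1.501043) = 0.207581
  p ← 1.457962 + (0.16/6)·(k1 + 2k2 + 2k3 + k4) = 1.500495
p(0.32) ≈ 1.5005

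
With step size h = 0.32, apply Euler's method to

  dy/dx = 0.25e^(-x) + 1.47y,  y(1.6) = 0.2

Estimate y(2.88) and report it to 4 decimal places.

Euler: y_{n+1} = y_n + h·f(x_n, y_n).
x=1.600000, y=0.200000: f=0.344474 → y ← 0.200000 + 0.32·0.344474 = 0.310232
x=1.920000, y=0.310232: f=0.492692 → y ← 0.310232 + 0.32·0.492692 = 0.467893
x=2.240000, y=0.467893: f=0.714418 → y ← 0.467893 + 0.32·0.714418 = 0.696507
x=2.560000, y=0.696507: f=1.043191 → y ← 0.696507 + 0.32·1.043191 = 1.030328
y(2.88) ≈ 1.0303

1.0303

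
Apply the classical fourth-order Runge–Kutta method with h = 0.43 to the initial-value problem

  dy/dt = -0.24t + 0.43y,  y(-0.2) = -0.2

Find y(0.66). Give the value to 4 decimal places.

-0.3403

RK4: k1 = f(t_n, y_n); k2 = f(t_n + h/2, y_n + (h/2)·k1); k3 = f(t_n + h/2, y_n + (h/2)·k2); k4 = f(t_n + h, y_n + h·k3); y_{n+1} = y_n + (h/6)·(k1 + 2k2 + 2k3 + k4).
t=-0.200000, y=-0.200000:
  k1 = f(-0.200000, -0.200000) = -0.038000
  k2 = f(0.015000, -0.208170) = -0.093113
  k3 = f(0.015000, -0.220019) = -0.098208
  k4 = f(0.230000, -0.242230) = -0.159359
  y ← -0.200000 + (0.43/6)·(k1 + 2k2 + 2k3 + k4) = -0.241567
t=0.230000, y=-0.241567:
  k1 = f(0.230000, -0.241567) = -0.159074
  k2 = f(0.445000, -0.275768) = -0.225380
  k3 = f(0.445000, -0.290023) = -0.231510
  k4 = f(0.660000, -0.341116) = -0.305080
  y ← -0.241567 + (0.43/6)·(k1 + 2k2 + 2k3 + k4) = -0.340319
y(0.66) ≈ -0.3403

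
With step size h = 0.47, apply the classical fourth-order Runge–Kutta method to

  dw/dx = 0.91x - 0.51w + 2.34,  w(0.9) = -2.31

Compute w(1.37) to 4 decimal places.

RK4: k1 = f(x_n, w_n); k2 = f(x_n + h/2, w_n + (h/2)·k1); k3 = f(x_n + h/2, w_n + (h/2)·k2); k4 = f(x_n + h, w_n + h·k3); w_{n+1} = w_n + (h/6)·(k1 + 2k2 + 2k3 + k4).
x=0.900000, w=-2.310000:
  k1 = f(0.900000, -2.310000) = 4.337100
  k2 = f(1.135000, -1.290782) = 4.031149
  k3 = f(1.135000, -1.362680) = 4.067817
  k4 = f(1.370000, -0.398126) = 3.789744
  w ← -2.310000 + (0.47/6)·(k1 + 2k2 + 2k3 + k4) = -0.404559
w(1.37) ≈ -0.4046

-0.4046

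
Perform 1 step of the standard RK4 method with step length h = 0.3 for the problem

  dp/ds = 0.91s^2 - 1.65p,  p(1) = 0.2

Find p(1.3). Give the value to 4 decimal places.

0.4145

RK4: k1 = f(s_n, p_n); k2 = f(s_n + h/2, p_n + (h/2)·k1); k3 = f(s_n + h/2, p_n + (h/2)·k2); k4 = f(s_n + h, p_n + h·k3); p_{n+1} = p_n + (h/6)·(k1 + 2k2 + 2k3 + k4).
s=1.000000, p=0.200000:
  k1 = f(1.000000, 0.200000) = 0.580000
  k2 = f(1.150000, 0.287000) = 0.729925
  k3 = f(1.150000, 0.309489) = 0.692819
  k4 = f(1.300000, 0.407846) = 0.864955
  p ← 0.200000 + (0.3/6)·(k1 + 2k2 + 2k3 + k4) = 0.414522
p(1.3) ≈ 0.4145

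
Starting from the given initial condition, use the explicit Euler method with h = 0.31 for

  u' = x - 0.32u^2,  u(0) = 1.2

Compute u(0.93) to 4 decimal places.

1.1268

Euler: u_{n+1} = u_n + h·f(x_n, u_n).
x=0.000000, u=1.200000: f=-0.460800 → u ← 1.200000 + 0.31·(-0.460800) = 1.057152
x=0.310000, u=1.057152: f=-0.047623 → u ← 1.057152 + 0.31·(-0.047623) = 1.042389
x=0.620000, u=1.042389: f=0.272296 → u ← 1.042389 + 0.31·0.272296 = 1.126801
u(0.93) ≈ 1.1268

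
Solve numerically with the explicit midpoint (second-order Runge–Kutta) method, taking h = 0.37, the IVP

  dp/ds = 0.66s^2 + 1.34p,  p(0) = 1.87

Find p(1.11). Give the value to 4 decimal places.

8.3305

Midpoint: k1 = f(s_n, p_n); k2 = f(s_n + h/2, p_n + (h/2)·k1); p_{n+1} = p_n + h·k2.
s=0.000000, p=1.870000:
  k1 = f(0.000000, 1.870000) = 2.505800
  k2 = f(0.185000, 2.333573) = 3.149576
  p ← 1.870000 + 0.37·3.149576 = 3.035343
s=0.370000, p=3.035343:
  k1 = f(0.370000, 3.035343) = 4.157714
  k2 = f(0.555000, 3.804520) = 5.301354
  p ← 3.035343 + 0.37·5.301354 = 4.996844
s=0.740000, p=4.996844:
  k1 = f(0.740000, 4.996844) = 7.057187
  k2 = f(0.925000, 6.302424) = 9.009960
  p ← 4.996844 + 0.37·9.009960 = 8.330529
p(1.11) ≈ 8.3305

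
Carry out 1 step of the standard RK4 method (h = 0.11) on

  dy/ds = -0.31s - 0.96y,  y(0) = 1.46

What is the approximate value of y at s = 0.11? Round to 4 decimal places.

1.3119

RK4: k1 = f(s_n, y_n); k2 = f(s_n + h/2, y_n + (h/2)·k1); k3 = f(s_n + h/2, y_n + (h/2)·k2); k4 = f(s_n + h, y_n + h·k3); y_{n+1} = y_n + (h/6)·(k1 + 2k2 + 2k3 + k4).
s=0.000000, y=1.460000:
  k1 = f(0.000000, 1.460000) = -1.401600
  k2 = f(0.055000, 1.382912) = -1.344646
  k3 = f(0.055000, 1.386044) = -1.347653
  k4 = f(0.110000, 1.311758) = -1.293388
  y ← 1.460000 + (0.11/6)·(k1 + 2k2 + 2k3 + k4) = 1.311874
y(0.11) ≈ 1.3119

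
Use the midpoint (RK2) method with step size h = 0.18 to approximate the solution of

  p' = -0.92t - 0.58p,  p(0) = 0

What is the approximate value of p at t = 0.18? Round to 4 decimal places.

Midpoint: k1 = f(t_n, p_n); k2 = f(t_n + h/2, p_n + (h/2)·k1); p_{n+1} = p_n + h·k2.
t=0.000000, p=0.000000:
  k1 = f(0.000000, 0.000000) = 0.000000
  k2 = f(0.090000, 0.000000) = -0.082800
  p ← 0.000000 + 0.18·(-0.082800) = -0.014904
p(0.18) ≈ -0.0149

-0.0149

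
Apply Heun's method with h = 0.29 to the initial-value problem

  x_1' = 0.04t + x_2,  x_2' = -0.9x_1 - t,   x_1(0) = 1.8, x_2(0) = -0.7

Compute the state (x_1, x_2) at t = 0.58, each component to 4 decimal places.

Heun on (x_1,x_2): k1 = f(t_n, state_n); k2 = f(t_n + h, state_n + h·k1); state_{n+1} = state_n + (h/2)·(k1 + k2).
0.000000: (1.800000, -0.700000)
  k1 = (-0.700000, -1.620000)
  predictor → (1.597000, -1.169800)
  k2 = (-1.158200, -1.727300)
  → (1.530561, -1.185358)
0.290000: (1.530561, -1.185358)
  k1 = (-1.173758, -1.667505)
  predictor → (1.190171, -1.668935)
  k2 = (-1.645735, -1.651154)
  → (1.121734, -1.666564)
(x_1(0.58), x_2(0.58)) ≈ (1.1217, -1.6666)

1.1217, -1.6666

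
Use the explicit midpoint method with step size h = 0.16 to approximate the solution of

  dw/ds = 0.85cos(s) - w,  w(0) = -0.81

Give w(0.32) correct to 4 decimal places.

-0.3614

Midpoint: k1 = f(s_n, w_n); k2 = f(s_n + h/2, w_n + (h/2)·k1); w_{n+1} = w_n + h·k2.
s=0.000000, w=-0.810000:
  k1 = f(0.000000, -0.810000) = 1.660000
  k2 = f(0.080000, -0.677200) = 1.524481
  w ← -0.810000 + 0.16·1.524481 = -0.566083
s=0.160000, w=-0.566083:
  k1 = f(0.160000, -0.566083) = 1.405226
  k2 = f(0.240000, -0.453665) = 1.279302
  w ← -0.566083 + 0.16·1.279302 = -0.361395
w(0.32) ≈ -0.3614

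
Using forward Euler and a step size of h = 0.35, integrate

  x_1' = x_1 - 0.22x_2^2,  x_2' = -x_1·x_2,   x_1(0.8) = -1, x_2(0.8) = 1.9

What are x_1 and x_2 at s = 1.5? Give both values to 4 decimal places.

-2.7044, 4.0265

Euler on (x_1,x_2): x_1_{n+1} = x_1_n + h·x_1', x_2_{n+1} = x_2_n + h·x_2'.
0.800000: (-1.000000, 1.900000); f=(-1.794200, 1.900000) → (-1.627970, 2.565000)
1.150000: (-1.627970, 2.565000); f=(-3.075399, 4.175743) → (-2.704360, 4.026510)
(x_1(1.5), x_2(1.5)) ≈ (-2.7044, 4.0265)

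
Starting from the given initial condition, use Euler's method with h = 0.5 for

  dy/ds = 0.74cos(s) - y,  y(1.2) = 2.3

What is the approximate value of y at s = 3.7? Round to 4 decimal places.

Euler: y_{n+1} = y_n + h·f(s_n, y_n).
s=1.200000, y=2.300000: f=-2.031855 → y ← 2.300000 + 0.5·(-2.031855) = 1.284072
s=1.700000, y=1.284072: f=-1.379417 → y ← 1.284072 + 0.5·(-1.379417) = 0.594364
s=2.200000, y=0.594364: f=-1.029855 → y ← 0.594364 + 0.5·(-1.029855) = 0.079436
s=2.700000, y=0.079436: f=-0.748450 → y ← 0.079436 + 0.5·(-0.748450) = -0.294788
s=3.200000, y=-0.294788: f=-0.443950 → y ← -0.294788 + 0.5·(-0.443950) = -0.516763
y(3.7) ≈ -0.5168

-0.5168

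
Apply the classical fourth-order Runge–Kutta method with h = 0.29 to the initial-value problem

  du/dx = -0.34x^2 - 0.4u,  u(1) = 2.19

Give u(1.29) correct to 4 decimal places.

RK4: k1 = f(x_n, u_n); k2 = f(x_n + h/2, u_n + (h/2)·k1); k3 = f(x_n + h/2, u_n + (h/2)·k2); k4 = f(x_n + h, u_n + h·k3); u_{n+1} = u_n + (h/6)·(k1 + 2k2 + 2k3 + k4).
x=1.000000, u=2.190000:
  k1 = f(1.000000, 2.190000) = -1.216000
  k2 = f(1.145000, 2.013680) = -1.251221
  k3 = f(1.145000, 2.008573) = -1.249178
  k4 = f(1.290000, 1.827738) = -1.296889
  u ← 2.190000 + (0.29/6)·(k1 + 2k2 + 2k3 + k4) = 1.826839
u(1.29) ≈ 1.8268

1.8268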